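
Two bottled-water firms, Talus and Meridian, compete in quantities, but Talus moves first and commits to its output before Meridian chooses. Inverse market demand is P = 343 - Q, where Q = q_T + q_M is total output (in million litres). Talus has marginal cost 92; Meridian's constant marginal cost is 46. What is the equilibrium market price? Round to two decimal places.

143.25

Solve by backward induction. Given q_T, the follower Meridian maximises π_M = (343 - q_T - q_M)q_M - 46q_M.
Follower FOC: 297 - q_T - 2q_M = 0, so q_M(q_T) = (297 - q_T)/2.
The leader anticipates this reaction. Substituting into P = 343 - Q gives P = 389/2 - (1/2)q_T, so π_T = (389/2 - (1/2)q_T)q_T - 92q_T.
The leader's first-order condition 205/2 - q_T = 0 yields q_T = 205/2.
Then q_M = (297 - 205/2)/2 = 389/4.
Total output Q = 799/4, so price P = 343 - 799/4 = 573/4.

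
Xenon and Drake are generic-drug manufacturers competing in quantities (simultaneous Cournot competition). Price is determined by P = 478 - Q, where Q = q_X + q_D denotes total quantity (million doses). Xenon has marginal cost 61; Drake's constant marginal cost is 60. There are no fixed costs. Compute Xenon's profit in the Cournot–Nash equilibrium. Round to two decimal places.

19228.44

Xenon's profit: π_X = (478 - Q)q_X - (61q_X). Setting ∂π_X/∂q_X = 0: 417 - 2q_X - (q_D) = 0.
Drake's first-order condition: 418 - 2q_D - (q_X) = 0.
Rearranging gives the reaction functions q_X = (417 - q_D)/2 and q_D = (418 - q_X)/2.
Solving the pair: q_X = 416/3, q_D = 419/3.
Price P = 478 - 835/3 = 599/3.
Xenon's profit: (599/3 - 61)·(416/3) = 19228.4444.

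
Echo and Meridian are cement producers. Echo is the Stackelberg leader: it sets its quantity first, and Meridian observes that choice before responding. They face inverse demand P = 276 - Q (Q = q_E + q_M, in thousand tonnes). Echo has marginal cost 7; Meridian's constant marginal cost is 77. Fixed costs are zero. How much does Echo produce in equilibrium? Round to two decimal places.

Solve by backward induction. Given q_E, the follower Meridian maximises π_M = (276 - q_E - q_M)q_M - 77q_M.
∂π_M/∂q_M = 199 - q_E - 2q_M = 0 gives the reaction function q_M = (199 - q_E)/2.
The leader anticipates this reaction. Substituting into P = 276 - Q gives P = 353/2 - (1/2)q_E, so π_E = (353/2 - (1/2)q_E)q_E - 7q_E.
The leader's first-order condition 339/2 - q_E = 0 yields q_E = 339/2.
Then q_M = (199 - 339/2)/2 = 59/4.

169.50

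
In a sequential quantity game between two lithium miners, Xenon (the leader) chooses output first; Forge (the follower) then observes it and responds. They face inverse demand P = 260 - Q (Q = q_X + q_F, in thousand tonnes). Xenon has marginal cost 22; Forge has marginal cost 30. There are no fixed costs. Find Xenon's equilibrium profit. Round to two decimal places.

Solve by backward induction. Given q_X, the follower Forge maximises π_F = (260 - q_X - q_F)q_F - 30q_F.
Follower FOC: 230 - q_X - 2q_F = 0, so q_F(q_X) = (230 - q_X)/2.
The leader anticipates this reaction. Substituting into P = 260 - Q gives P = 145 - (1/2)q_X, so π_X = (145 - (1/2)q_X)q_X - 22q_X.
Maximising: ∂π_X/∂q_X = 123 - q_X = 0, giving q_X = 123.
Then q_F = (230 - 123)/2 = 107/2.
Price P = 260 - 353/2 = 167/2.
Xenon's profit: (167/2 - 22)·123 = 7564.5000.

7564.50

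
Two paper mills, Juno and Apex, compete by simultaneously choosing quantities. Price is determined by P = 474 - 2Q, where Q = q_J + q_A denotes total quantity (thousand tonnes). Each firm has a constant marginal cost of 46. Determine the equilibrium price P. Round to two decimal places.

Each firm earns π_i = (474 - 2Q)q_i - 46q_i.
Setting ∂π_i/∂q_i = 0 with rivals' quantities fixed: 428 - 4q_i - 2q_j = 0.
By symmetry each firm produces the same amount; substituting q_j = q_i yields q_i = 428/6 = 214/3.
Total output Q = 428/3, so price P = 474 - 2·(428/3) = 566/3.

188.67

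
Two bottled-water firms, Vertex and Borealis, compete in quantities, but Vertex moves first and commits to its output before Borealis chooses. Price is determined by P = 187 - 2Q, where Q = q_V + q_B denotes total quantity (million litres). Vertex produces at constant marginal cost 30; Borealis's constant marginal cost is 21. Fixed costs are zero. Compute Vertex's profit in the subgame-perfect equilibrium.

Solve by backward induction. Given q_V, the follower Borealis maximises π_B = (187 - 2q_V - 2q_B)q_B - 21q_B.
Setting the follower's marginal profit to zero, 166 - 2q_V - 4q_B = 0, i.e. q_B = (166 - 2q_V)/4.
Vertex substitutes q_B(q_V) into its own profit: π_V = q_V(187 - 2q_V - (166 - 2q_V)/2) - 30q_V = (104 - q_V)q_V - 30q_V.
Maximising: ∂π_V/∂q_V = 74 - 2q_V = 0, giving q_V = 37.
Then q_B = (166 - 2·37)/4 = 23.
Price P = 187 - 2·60 = 67.
Vertex's profit: (67 - 30)·37 = 1369.

1369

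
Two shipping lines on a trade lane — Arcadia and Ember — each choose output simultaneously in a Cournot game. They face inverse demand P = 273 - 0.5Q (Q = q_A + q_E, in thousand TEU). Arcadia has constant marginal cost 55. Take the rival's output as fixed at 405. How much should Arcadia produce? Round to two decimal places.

15.50

With the rival's output fixed at 405, Arcadia's profit is π_A = (273 - (1/2)·405 - (1/2)q_A)q_A - (55q_A) = (141/2 - (1/2)q_A)q_A - (55q_A).
∂π_A/∂q_A = 31/2 - q_A = 0, so q_A = 31/2.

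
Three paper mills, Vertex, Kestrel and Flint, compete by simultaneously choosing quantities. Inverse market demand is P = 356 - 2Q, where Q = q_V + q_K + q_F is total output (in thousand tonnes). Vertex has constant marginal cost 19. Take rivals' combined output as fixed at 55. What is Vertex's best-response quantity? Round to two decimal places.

56.75

With rivals' combined output fixed at 55, Vertex's profit is π_V = (356 - 2·55 - 2q_V)q_V - (19q_V) = (246 - 2q_V)q_V - (19q_V).
∂π_V/∂q_V = 227 - 4q_V = 0, so q_V = 227/4.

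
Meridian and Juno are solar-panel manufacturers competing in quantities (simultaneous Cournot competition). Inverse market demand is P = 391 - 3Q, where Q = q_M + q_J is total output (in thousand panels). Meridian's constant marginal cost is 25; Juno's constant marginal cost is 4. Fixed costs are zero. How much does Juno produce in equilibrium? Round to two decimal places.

45.33

Meridian's profit: π_M = (391 - 3Q)q_M - (25q_M). Setting ∂π_M/∂q_M = 0: 366 - 6q_M - 3(q_J) = 0.
Juno's first-order condition: 387 - 6q_J - 3(q_M) = 0.
So q_M = (366 - 3q_J)/6 and q_J = (387 - 3q_M)/6.
Solving the pair: q_M = 115/3, q_J = 136/3.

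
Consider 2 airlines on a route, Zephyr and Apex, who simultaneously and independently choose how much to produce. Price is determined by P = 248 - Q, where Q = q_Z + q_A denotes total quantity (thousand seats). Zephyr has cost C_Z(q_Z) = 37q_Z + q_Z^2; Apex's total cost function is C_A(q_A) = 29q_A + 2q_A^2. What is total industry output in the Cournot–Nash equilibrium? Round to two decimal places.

74.43

Zephyr's profit: π_Z = (248 - Q)q_Z - (37q_Z + q_Z²). Setting ∂π_Z/∂q_Z = 0: 211 - 4q_Z - (q_A) = 0.
Apex's first-order condition: 219 - 6q_A - (q_Z) = 0.
Rearranging gives the reaction functions q_Z = (211 - q_A)/4 and q_A = (219 - q_Z)/6.
Solving the pair: q_Z = 1047/23, q_A = 665/23.
Total output Q = 1047/23 + 665/23 = 1712/23.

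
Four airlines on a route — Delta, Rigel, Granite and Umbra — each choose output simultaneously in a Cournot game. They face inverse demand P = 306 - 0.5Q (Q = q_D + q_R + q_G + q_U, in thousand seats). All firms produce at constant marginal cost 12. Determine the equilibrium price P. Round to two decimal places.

70.80

A representative firm's profit is π_i = q_i(306 - 0.5Q) - 12q_i.
First-order condition (treating rivals' output as given): 294 - q_i - (1/2)·Σ_{j≠i} q_j = 0.
With identical firms every q_j equals q_i, so Σ_{j≠i} q_j = 3q_i and 294 = (5/2)q_i, giving q_i = 588/5.
Total output Q = 470.4000, so price P = 306 - (1/2)·470.4000 = 354/5.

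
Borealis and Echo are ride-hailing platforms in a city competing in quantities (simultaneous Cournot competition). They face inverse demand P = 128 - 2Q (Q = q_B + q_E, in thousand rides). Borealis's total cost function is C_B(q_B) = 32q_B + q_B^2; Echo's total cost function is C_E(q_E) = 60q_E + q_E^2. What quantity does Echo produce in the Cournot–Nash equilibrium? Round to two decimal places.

Borealis's profit: π_B = (128 - 2Q)q_B - (32q_B + q_B²). Setting ∂π_B/∂q_B = 0: 96 - 6q_B - 2(q_E) = 0.
Echo's first-order condition: 68 - 6q_E - 2(q_B) = 0.
So q_B = (96 - 2q_E)/6 and q_E = (68 - 2q_B)/6.
Solving the pair: q_B = 55/4, q_E = 27/4.

6.75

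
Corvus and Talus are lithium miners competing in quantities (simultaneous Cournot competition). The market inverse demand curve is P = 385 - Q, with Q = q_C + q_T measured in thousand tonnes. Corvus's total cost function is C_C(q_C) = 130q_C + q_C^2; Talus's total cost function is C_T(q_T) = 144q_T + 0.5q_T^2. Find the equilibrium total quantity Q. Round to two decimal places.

112.09

Corvus's profit: π_C = (385 - Q)q_C - (130q_C + q_C²). Setting ∂π_C/∂q_C = 0: 255 - 4q_C - (q_T) = 0.
Talus's profit: π_T = (385 - Q)q_T - (144q_T + (1/2)q_T²). Setting ∂π_T/∂q_T = 0: 241 - 3q_T - (q_C) = 0.
Best responses: q_C = (255 - q_T)/4, q_T = (241 - q_C)/3.
Solving the pair: q_C = 524/11, q_T = 709/11.
Total output Q = 524/11 + 709/11 = 1233/11.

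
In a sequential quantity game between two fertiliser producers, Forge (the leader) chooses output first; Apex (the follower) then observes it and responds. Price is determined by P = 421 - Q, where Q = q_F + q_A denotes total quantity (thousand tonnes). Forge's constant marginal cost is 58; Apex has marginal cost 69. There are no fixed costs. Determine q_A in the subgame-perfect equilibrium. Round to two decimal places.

The follower Apex best-responds to any q_F: π_A = (421 - Q)q_A - 69q_A.
Setting the follower's marginal profit to zero, 352 - q_F - 2q_A = 0, i.e. q_A = (352 - q_F)/2.
The leader anticipates this reaction. Substituting into P = 421 - Q gives P = 245 - (1/2)q_F, so π_F = (245 - (1/2)q_F)q_F - 58q_F.
Leader FOC: 187 - q_F = 0, so q_F = 187.
Then q_A = (352 - 187)/2 = 165/2.

82.50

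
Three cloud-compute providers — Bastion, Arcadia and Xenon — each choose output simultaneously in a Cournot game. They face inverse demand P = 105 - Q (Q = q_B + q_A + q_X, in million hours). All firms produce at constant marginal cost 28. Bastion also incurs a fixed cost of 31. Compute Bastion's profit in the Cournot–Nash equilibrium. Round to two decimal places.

339.56

Each firm earns π_i = (105 - Q)q_i - 28q_i.
Setting ∂π_i/∂q_i = 0 with rivals' quantities fixed: 77 - 2q_i - Σ_{j≠i} q_j = 0.
With identical firms every q_j equals q_i, so Σ_{j≠i} q_j = 2q_i and 77 = 4q_i, giving q_i = 77/4.
Price P = 105 - 231/4 = 189/4.
Bastion's profit: (189/4 - 28)·(77/4) - 31 = 339.5625.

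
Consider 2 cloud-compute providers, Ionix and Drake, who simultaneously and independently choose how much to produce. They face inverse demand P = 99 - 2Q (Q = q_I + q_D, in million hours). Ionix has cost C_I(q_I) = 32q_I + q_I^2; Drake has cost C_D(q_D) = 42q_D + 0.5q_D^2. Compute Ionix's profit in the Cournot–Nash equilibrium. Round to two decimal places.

Ionix's profit: π_I = (99 - 2Q)q_I - (32q_I + q_I²). Setting ∂π_I/∂q_I = 0: 67 - 6q_I - 2(q_D) = 0.
Drake's profit: π_D = (99 - 2Q)q_D - (42q_D + (1/2)q_D²). Setting ∂π_D/∂q_D = 0: 57 - 5q_D - 2(q_I) = 0.
Rearranging gives the reaction functions q_I = (67 - 2q_D)/6 and q_D = (57 - 2q_I)/5.
Substituting one into the other gives q_I = 17/2 and q_D = 8.
Price P = 99 - 2·(33/2) = 66.
Ionix's profit: 66·(17/2) - 32·(17/2) - (17/2)² = 867/4.

216.75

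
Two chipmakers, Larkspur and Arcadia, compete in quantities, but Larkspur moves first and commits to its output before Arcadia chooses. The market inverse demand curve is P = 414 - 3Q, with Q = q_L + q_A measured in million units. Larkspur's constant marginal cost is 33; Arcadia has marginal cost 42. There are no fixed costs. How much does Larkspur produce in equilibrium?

Solve by backward induction. Given q_L, the follower Arcadia maximises π_A = (414 - 3q_L - 3q_A)q_A - 42q_A.
∂π_A/∂q_A = 372 - 3q_L - 6q_A = 0 gives the reaction function q_A = (372 - 3q_L)/6.
Larkspur substitutes q_A(q_L) into its own profit: π_L = q_L(414 - 3q_L - (372 - 3q_L)/2) - 33q_L = (228 - (3/2)q_L)q_L - 33q_L.
Maximising: ∂π_L/∂q_L = 195 - 3q_L = 0, giving q_L = 65.
Then q_A = (372 - 3·65)/6 = 59/2.

65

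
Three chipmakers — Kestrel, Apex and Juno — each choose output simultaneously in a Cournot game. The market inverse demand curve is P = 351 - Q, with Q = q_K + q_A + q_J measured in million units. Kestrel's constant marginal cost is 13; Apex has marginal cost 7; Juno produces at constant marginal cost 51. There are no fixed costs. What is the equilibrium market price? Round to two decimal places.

Kestrel's profit: π_K = (351 - Q)q_K - (13q_K). Setting ∂π_K/∂q_K = 0: 338 - 2q_K - (q_A + q_J) = 0.
Apex's profit: π_A = (351 - Q)q_A - (7q_A). Setting ∂π_A/∂q_A = 0: 344 - 2q_A - (q_K + q_J) = 0.
Juno's profit: π_J = (351 - Q)q_J - (51q_J). Setting ∂π_J/∂q_J = 0: 300 - 2q_J - (q_K + q_A) = 0.
Summing all 3 equations gives 982 − 4Q = 0, hence Q = 491/2.
Back-substituting: q_K = (338 − 491/2) = 185/2, q_A = (344 − 491/2) = 197/2, q_J = (300 − 491/2) = 109/2.
Total output Q = 491/2, so price P = 351 - 491/2 = 211/2.

105.50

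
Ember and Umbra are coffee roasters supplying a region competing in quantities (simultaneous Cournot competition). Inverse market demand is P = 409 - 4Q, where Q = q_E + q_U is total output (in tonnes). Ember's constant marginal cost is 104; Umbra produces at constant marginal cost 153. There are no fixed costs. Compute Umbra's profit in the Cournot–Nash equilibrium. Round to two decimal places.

Ember's profit: π_E = (409 - 4Q)q_E - (104q_E). Setting ∂π_E/∂q_E = 0: 305 - 8q_E - 4(q_U) = 0.
Umbra's profit: π_U = (409 - 4Q)q_U - (153q_U). Setting ∂π_U/∂q_U = 0: 256 - 8q_U - 4(q_E) = 0.
Rearranging gives the reaction functions q_E = (305 - 4q_U)/8 and q_U = (256 - 4q_E)/8.
Substituting one into the other gives q_E = 59/2 and q_U = 69/4.
Price P = 409 - 4·(187/4) = 222.
Umbra's profit: (222 - 153)·(69/4) = 1190.2500.

1190.25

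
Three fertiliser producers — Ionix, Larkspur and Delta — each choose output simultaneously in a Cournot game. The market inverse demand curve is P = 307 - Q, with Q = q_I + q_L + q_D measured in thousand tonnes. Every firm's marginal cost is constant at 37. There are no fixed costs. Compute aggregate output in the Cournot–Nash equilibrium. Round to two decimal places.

202.50

A representative firm's profit is π_i = q_i(307 - Q) - 37q_i.
First-order condition (treating rivals' output as given): 270 - 2q_i - Σ_{j≠i} q_j = 0.
With identical firms every q_j equals q_i, so Σ_{j≠i} q_j = 2q_i and 270 = 4q_i, giving q_i = 135/2.
Total output Q = 135/2 + 135/2 + 135/2 = 405/2.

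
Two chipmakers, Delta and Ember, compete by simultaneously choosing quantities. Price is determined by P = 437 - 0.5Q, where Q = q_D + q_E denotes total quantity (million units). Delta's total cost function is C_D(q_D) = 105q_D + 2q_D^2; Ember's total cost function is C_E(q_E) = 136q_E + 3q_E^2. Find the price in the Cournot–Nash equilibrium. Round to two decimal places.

Delta's profit: π_D = (437 - 0.5Q)q_D - (105q_D + 2q_D²). Setting ∂π_D/∂q_D = 0: 332 - 5q_D - (1/2)(q_E) = 0.
Ember's first-order condition: 301 - 7q_E - (1/2)(q_D) = 0.
Rearranging gives the reaction functions q_D = (332 - (1/2)q_E)/5 and q_E = (301 - (1/2)q_D)/7.
Solving the pair: q_D = 62.5468, q_E = 38.5324.
Total output Q = 101.0791, so price P = 437 - (1/2)·101.0791 = 386.4604.

386.46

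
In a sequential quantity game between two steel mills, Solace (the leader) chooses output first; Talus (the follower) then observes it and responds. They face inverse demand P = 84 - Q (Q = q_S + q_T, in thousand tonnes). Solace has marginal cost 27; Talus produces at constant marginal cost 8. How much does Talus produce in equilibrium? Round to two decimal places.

Solve by backward induction. Given q_S, the follower Talus maximises π_T = (84 - q_S - q_T)q_T - 8q_T.
∂π_T/∂q_T = 76 - q_S - 2q_T = 0 gives the reaction function q_T = (76 - q_S)/2.
Solace substitutes q_T(q_S) into its own profit: π_S = q_S(84 - q_S - (76 - q_S)/2) - 27q_S = (46 - (1/2)q_S)q_S - 27q_S.
Maximising: ∂π_S/∂q_S = 19 - q_S = 0, giving q_S = 19.
Then q_T = (76 - 19)/2 = 57/2.

28.50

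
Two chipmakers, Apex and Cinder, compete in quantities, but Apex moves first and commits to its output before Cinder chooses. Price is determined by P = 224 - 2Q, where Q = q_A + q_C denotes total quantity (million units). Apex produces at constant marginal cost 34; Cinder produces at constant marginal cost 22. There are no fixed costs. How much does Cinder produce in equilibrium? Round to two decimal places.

Solve by backward induction. Given q_A, the follower Cinder maximises π_C = (224 - 2q_A - 2q_C)q_C - 22q_C.
Setting the follower's marginal profit to zero, 202 - 2q_A - 4q_C = 0, i.e. q_C = (202 - 2q_A)/4.
The leader anticipates this reaction. Substituting into P = 224 - 2Q gives P = 123 - q_A, so π_A = (123 - q_A)q_A - 34q_A.
Leader FOC: 89 - 2q_A = 0, so q_A = 89/2.
Then q_C = (202 - 2·(89/2))/4 = 113/4.

28.25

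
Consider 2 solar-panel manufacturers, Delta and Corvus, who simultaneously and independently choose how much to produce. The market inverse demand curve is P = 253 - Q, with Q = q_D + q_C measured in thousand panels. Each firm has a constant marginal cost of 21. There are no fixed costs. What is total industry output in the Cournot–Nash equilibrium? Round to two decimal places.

A representative firm's profit is π_i = q_i(253 - Q) - 21q_i.
First-order condition (treating rivals' output as given): 232 - 2q_i - q_j = 0.
By symmetry each firm produces the same amount; substituting q_j = q_i yields q_i = 232/3.
Total output Q = 232/3 + 232/3 = 464/3.

154.67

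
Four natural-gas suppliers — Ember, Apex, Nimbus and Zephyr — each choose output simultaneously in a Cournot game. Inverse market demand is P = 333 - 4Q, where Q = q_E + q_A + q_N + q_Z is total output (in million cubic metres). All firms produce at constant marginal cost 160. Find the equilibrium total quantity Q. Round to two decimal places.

Each firm earns π_i = (333 - 4Q)q_i - 160q_i.
Setting ∂π_i/∂q_i = 0 with rivals' quantities fixed: 173 - 8q_i - 4·Σ_{j≠i} q_j = 0.
With identical firms every q_j equals q_i, so Σ_{j≠i} q_j = 3q_i and 173 = 20q_i, giving q_i = 173/20.
Total output Q = 173/20 + 173/20 + 173/20 + 173/20 = 173/5.

34.60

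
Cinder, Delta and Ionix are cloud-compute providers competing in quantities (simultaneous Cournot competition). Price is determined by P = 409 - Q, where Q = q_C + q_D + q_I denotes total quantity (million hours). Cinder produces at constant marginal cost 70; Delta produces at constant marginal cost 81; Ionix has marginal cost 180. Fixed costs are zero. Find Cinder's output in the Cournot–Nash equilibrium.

115

Cinder's profit: π_C = (409 - Q)q_C - (70q_C). Setting ∂π_C/∂q_C = 0: 339 - 2q_C - (q_D + q_I) = 0.
Delta's first-order condition: 328 - 2q_D - (q_C + q_I) = 0.
Ionix's profit: π_I = (409 - Q)q_I - (180q_I). Setting ∂π_I/∂q_I = 0: 229 - 2q_I - (q_C + q_D) = 0.
Adding the 3 first-order conditions: 896 − 4Q = 0, so Q = 224.
Back-substituting: q_C = (339 − 224) = 115, q_D = (328 − 224) = 104, q_I = (229 − 224) = 5.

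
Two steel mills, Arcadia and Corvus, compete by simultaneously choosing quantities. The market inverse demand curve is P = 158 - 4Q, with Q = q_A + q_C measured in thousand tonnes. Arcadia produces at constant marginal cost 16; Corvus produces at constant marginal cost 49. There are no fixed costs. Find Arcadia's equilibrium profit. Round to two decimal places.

850.69

Arcadia's profit: π_A = (158 - 4Q)q_A - (16q_A). Setting ∂π_A/∂q_A = 0: 142 - 8q_A - 4(q_C) = 0.
Corvus's first-order condition: 109 - 8q_C - 4(q_A) = 0.
So q_A = (142 - 4q_C)/8 and q_C = (109 - 4q_A)/8.
Substituting one into the other gives q_A = 175/12 and q_C = 19/3.
Price P = 158 - 4·(251/12) = 223/3.
Arcadia's profit: (223/3 - 16)·(175/12) = 850.6944.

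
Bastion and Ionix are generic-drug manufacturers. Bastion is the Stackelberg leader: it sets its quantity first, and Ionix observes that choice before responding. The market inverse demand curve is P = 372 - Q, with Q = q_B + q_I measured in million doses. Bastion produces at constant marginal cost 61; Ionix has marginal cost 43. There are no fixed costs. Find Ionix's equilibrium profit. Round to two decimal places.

8326.56

Solve by backward induction. Given q_B, the follower Ionix maximises π_I = (372 - q_B - q_I)q_I - 43q_I.
Setting the follower's marginal profit to zero, 329 - q_B - 2q_I = 0, i.e. q_I = (329 - q_B)/2.
Bastion substitutes q_I(q_B) into its own profit: π_B = q_B(372 - q_B - (329 - q_B)/2) - 61q_B = (415/2 - (1/2)q_B)q_B - 61q_B.
Leader FOC: 293/2 - q_B = 0, so q_B = 293/2.
Then q_I = (329 - 293/2)/2 = 365/4.
Price P = 372 - 951/4 = 537/4.
Ionix's profit: (537/4 - 43)·(365/4) = 8326.5625.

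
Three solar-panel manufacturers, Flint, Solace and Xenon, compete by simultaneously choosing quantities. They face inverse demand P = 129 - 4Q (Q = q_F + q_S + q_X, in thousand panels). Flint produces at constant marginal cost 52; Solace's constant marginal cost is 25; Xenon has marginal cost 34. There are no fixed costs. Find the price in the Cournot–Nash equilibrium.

Flint's profit: π_F = (129 - 4Q)q_F - (52q_F). Setting ∂π_F/∂q_F = 0: 77 - 8q_F - 4(q_S + q_X) = 0.
Solace's profit: π_S = (129 - 4Q)q_S - (25q_S). Setting ∂π_S/∂q_S = 0: 104 - 8q_S - 4(q_F + q_X) = 0.
Xenon's first-order condition: 95 - 8q_X - 4(q_F + q_S) = 0.
Adding the 3 conditions: 276 − 8Q − 8Q = 0, i.e. Q = 69/4.
Back-substituting: q_F = (77 − 69)/4 = 2, q_S = (104 − 69)/4 = 35/4, q_X = (95 − 69)/4 = 13/2.
Total output Q = 69/4, so price P = 129 - 4·(69/4) = 60.

60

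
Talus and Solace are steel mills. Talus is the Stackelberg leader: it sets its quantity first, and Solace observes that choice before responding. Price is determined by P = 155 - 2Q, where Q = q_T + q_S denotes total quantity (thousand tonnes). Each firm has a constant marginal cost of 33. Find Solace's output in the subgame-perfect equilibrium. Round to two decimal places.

15.25

The follower Solace best-responds to any q_T: π_S = (155 - 2Q)q_S - 33q_S.
Setting the follower's marginal profit to zero, 122 - 2q_T - 4q_S = 0, i.e. q_S = (122 - 2q_T)/4.
The leader anticipates this reaction. Substituting into P = 155 - 2Q gives P = 94 - q_T, so π_T = (94 - q_T)q_T - 33q_T.
Leader FOC: 61 - 2q_T = 0, so q_T = 61/2.
Then q_S = (122 - 2·(61/2))/4 = 61/4.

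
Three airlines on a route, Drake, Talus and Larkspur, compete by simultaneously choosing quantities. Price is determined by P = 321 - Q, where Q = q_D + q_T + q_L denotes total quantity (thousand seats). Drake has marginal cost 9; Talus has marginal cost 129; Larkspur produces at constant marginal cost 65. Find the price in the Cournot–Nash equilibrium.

131

Drake's profit: π_D = (321 - Q)q_D - (9q_D). Setting ∂π_D/∂q_D = 0: 312 - 2q_D - (q_T + q_L) = 0.
Talus's profit: π_T = (321 - Q)q_T - (129q_T). Setting ∂π_T/∂q_T = 0: 192 - 2q_T - (q_D + q_L) = 0.
Larkspur's profit: π_L = (321 - Q)q_L - (65q_L). Setting ∂π_L/∂q_L = 0: 256 - 2q_L - (q_D + q_T) = 0.
Summing all 3 equations gives 760 − 4Q = 0, hence Q = 190.
Back-substituting: q_D = (312 − 190) = 122, q_T = (192 − 190) = 2, q_L = (256 − 190) = 66.
Total output Q = 190, so price P = 321 - 190 = 131.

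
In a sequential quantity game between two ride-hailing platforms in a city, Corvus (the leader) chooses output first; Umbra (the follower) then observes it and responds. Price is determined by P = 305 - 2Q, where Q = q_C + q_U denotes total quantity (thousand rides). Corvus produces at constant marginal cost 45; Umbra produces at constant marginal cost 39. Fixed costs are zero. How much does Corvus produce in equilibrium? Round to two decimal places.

63.50

Solve by backward induction. Given q_C, the follower Umbra maximises π_U = (305 - 2q_C - 2q_U)q_U - 39q_U.
Follower FOC: 266 - 2q_C - 4q_U = 0, so q_U(q_C) = (266 - 2q_C)/4.
Corvus substitutes q_U(q_C) into its own profit: π_C = q_C(305 - 2q_C - (266 - 2q_C)/2) - 45q_C = (172 - q_C)q_C - 45q_C.
Leader FOC: 127 - 2q_C = 0, so q_C = 127/2.
Then q_U = (266 - 2·(127/2))/4 = 139/4.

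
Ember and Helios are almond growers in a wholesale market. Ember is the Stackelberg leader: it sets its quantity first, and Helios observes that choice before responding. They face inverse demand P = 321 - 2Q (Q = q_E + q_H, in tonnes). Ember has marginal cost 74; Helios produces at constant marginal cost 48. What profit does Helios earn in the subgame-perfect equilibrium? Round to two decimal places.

Solve by backward induction. Given q_E, the follower Helios maximises π_H = (321 - 2q_E - 2q_H)q_H - 48q_H.
Setting the follower's marginal profit to zero, 273 - 2q_E - 4q_H = 0, i.e. q_H = (273 - 2q_E)/4.
Ember substitutes q_H(q_E) into its own profit: π_E = q_E(321 - 2q_E - (273 - 2q_E)/2) - 74q_E = (369/2 - q_E)q_E - 74q_E.
Leader FOC: 221/2 - 2q_E = 0, so q_E = 221/4.
Then q_H = (273 - 2·(221/4))/4 = 325/8.
Price P = 321 - 2·(767/8) = 517/4.
Helios's profit: (517/4 - 48)·(325/8) = 3300.7813.

3300.78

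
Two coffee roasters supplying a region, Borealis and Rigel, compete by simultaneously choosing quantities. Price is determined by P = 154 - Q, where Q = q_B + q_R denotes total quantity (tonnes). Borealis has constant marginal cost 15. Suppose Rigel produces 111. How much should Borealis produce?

With the rival's output fixed at 111, Borealis's profit is π_B = (154 - 111 - q_B)q_B - (15q_B) = (43 - q_B)q_B - (15q_B).
∂π_B/∂q_B = 28 - 2q_B = 0, so q_B = 14.

14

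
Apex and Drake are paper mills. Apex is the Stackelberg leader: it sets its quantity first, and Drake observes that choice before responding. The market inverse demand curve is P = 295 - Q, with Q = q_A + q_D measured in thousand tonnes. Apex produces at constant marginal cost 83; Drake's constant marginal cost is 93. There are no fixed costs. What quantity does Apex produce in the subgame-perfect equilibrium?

Solve by backward induction. Given q_A, the follower Drake maximises π_D = (295 - q_A - q_D)q_D - 93q_D.
Setting the follower's marginal profit to zero, 202 - q_A - 2q_D = 0, i.e. q_D = (202 - q_A)/2.
Apex substitutes q_D(q_A) into its own profit: π_A = q_A(295 - q_A - (202 - q_A)/2) - 83q_A = (194 - (1/2)q_A)q_A - 83q_A.
Leader FOC: 111 - q_A = 0, so q_A = 111.
Then q_D = (202 - 111)/2 = 91/2.

111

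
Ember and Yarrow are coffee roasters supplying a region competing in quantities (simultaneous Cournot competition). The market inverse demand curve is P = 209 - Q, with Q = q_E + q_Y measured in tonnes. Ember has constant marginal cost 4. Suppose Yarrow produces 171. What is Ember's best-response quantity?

With the rival's output fixed at 171, Ember's profit is π_E = (209 - 171 - q_E)q_E - (4q_E) = (38 - q_E)q_E - (4q_E).
∂π_E/∂q_E = 34 - 2q_E = 0, so q_E = 17.

17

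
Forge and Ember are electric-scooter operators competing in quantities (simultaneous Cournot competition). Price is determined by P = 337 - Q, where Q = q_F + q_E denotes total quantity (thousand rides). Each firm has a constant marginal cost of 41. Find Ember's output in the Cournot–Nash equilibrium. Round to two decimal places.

98.67

Each firm earns π_i = (337 - Q)q_i - 41q_i.
Setting ∂π_i/∂q_i = 0 with rivals' quantities fixed: 296 - 2q_i - q_j = 0.
By symmetry each firm produces the same amount; substituting q_j = q_i yields q_i = 296/3.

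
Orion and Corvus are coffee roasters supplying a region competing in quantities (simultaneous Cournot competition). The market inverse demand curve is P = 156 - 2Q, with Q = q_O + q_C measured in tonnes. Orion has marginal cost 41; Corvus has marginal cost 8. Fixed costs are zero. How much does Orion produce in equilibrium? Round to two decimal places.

13.67

Orion's profit: π_O = (156 - 2Q)q_O - (41q_O). Setting ∂π_O/∂q_O = 0: 115 - 4q_O - 2(q_C) = 0.
Corvus's profit: π_C = (156 - 2Q)q_C - (8q_C). Setting ∂π_C/∂q_C = 0: 148 - 4q_C - 2(q_O) = 0.
Rearranging gives the reaction functions q_O = (115 - 2q_C)/4 and q_C = (148 - 2q_O)/4.
Solving the pair: q_O = 41/3, q_C = 181/6.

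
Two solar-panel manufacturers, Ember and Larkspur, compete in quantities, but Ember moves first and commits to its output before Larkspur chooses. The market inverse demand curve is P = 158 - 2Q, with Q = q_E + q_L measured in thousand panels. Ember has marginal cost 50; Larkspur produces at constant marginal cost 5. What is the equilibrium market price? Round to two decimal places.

65.75

The follower Larkspur best-responds to any q_E: π_L = (158 - 2Q)q_L - 5q_L.
Follower FOC: 153 - 2q_E - 4q_L = 0, so q_L(q_E) = (153 - 2q_E)/4.
Ember substitutes q_L(q_E) into its own profit: π_E = q_E(158 - 2q_E - (153 - 2q_E)/2) - 50q_E = (163/2 - q_E)q_E - 50q_E.
The leader's first-order condition 63/2 - 2q_E = 0 yields q_E = 63/4.
Then q_L = (153 - 2·(63/4))/4 = 243/8.
Total output Q = 369/8, so price P = 158 - 2·(369/8) = 263/4.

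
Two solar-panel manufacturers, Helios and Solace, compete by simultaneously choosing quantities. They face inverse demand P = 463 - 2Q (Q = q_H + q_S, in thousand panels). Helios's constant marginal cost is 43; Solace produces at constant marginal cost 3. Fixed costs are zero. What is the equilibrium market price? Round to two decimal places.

Helios's profit: π_H = (463 - 2Q)q_H - (43q_H). Setting ∂π_H/∂q_H = 0: 420 - 4q_H - 2(q_S) = 0.
Solace's profit: π_S = (463 - 2Q)q_S - (3q_S). Setting ∂π_S/∂q_S = 0: 460 - 4q_S - 2(q_H) = 0.
So q_H = (420 - 2q_S)/4 and q_S = (460 - 2q_H)/4.
Substituting one into the other gives q_H = 190/3 and q_S = 250/3.
Total output Q = 440/3, so price P = 463 - 2·(440/3) = 509/3.

169.67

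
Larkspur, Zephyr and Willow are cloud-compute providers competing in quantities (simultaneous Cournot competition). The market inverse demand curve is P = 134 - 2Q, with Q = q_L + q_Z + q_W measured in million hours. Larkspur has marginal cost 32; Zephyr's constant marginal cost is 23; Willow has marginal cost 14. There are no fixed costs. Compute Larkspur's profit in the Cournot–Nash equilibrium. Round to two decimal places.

175.78

Larkspur's profit: π_L = (134 - 2Q)q_L - (32q_L). Setting ∂π_L/∂q_L = 0: 102 - 4q_L - 2(q_Z + q_W) = 0.
Zephyr's first-order condition: 111 - 4q_Z - 2(q_L + q_W) = 0.
Willow's profit: π_W = (134 - 2Q)q_W - (14q_W). Setting ∂π_W/∂q_W = 0: 120 - 4q_W - 2(q_L + q_Z) = 0.
Adding the 3 first-order conditions: 333 − 8Q = 0, so Q = 333/8.
Back-substituting: q_L = (102 − 333/4)/2 = 75/8, q_Z = (111 − 333/4)/2 = 111/8, q_W = (120 − 333/4)/2 = 147/8.
Price P = 134 - 2·(333/8) = 203/4.
Larkspur's profit: (203/4 - 32)·(75/8) = 175.7813.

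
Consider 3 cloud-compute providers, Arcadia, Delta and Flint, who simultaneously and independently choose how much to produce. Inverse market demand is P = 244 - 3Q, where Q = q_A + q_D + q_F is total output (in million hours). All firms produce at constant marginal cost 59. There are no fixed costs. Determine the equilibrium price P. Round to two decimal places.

A representative firm's profit is π_i = q_i(244 - 3Q) - 59q_i.
First-order condition (treating rivals' output as given): 185 - 6q_i - 3·Σ_{j≠i} q_j = 0.
By symmetry each firm produces the same amount; substituting Σ_{j≠i} q_j = 2q_i yields q_i = 185/12.
Total output Q = 185/4, so price P = 244 - 3·(185/4) = 421/4.

105.25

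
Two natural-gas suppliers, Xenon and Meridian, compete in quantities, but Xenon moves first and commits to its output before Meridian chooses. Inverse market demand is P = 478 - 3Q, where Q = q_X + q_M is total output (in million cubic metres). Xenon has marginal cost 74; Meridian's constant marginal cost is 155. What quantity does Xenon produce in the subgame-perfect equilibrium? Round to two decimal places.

80.83

The follower Meridian best-responds to any q_X: π_M = (478 - 3Q)q_M - 155q_M.
∂π_M/∂q_M = 323 - 3q_X - 6q_M = 0 gives the reaction function q_M = (323 - 3q_X)/6.
Xenon substitutes q_M(q_X) into its own profit: π_X = q_X(478 - 3q_X - (323 - 3q_X)/2) - 74q_X = (633/2 - (3/2)q_X)q_X - 74q_X.
Leader FOC: 485/2 - 3q_X = 0, so q_X = 485/6.
Then q_M = (323 - 3·(485/6))/6 = 161/12.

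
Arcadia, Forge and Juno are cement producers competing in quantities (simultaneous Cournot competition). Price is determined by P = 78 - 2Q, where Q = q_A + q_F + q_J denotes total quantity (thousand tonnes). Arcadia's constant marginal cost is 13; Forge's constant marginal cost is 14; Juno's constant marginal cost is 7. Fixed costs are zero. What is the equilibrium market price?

28

Arcadia's profit: π_A = (78 - 2Q)q_A - (13q_A). Setting ∂π_A/∂q_A = 0: 65 - 4q_A - 2(q_F + q_J) = 0.
Forge's first-order condition: 64 - 4q_F - 2(q_A + q_J) = 0.
Juno's first-order condition: 71 - 4q_J - 2(q_A + q_F) = 0.
Adding the 3 conditions: 200 − 4Q − 4Q = 0, i.e. Q = 25.
Back-substituting: q_A = (65 − 50)/2 = 15/2, q_F = (64 − 50)/2 = 7, q_J = (71 − 50)/2 = 21/2.
Total output Q = 25, so price P = 78 - 2·25 = 28.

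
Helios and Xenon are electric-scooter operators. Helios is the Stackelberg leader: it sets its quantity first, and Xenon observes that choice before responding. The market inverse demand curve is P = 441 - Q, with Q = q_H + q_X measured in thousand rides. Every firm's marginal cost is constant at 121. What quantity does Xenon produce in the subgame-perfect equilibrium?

80

Solve by backward induction. Given q_H, the follower Xenon maximises π_X = (441 - q_H - q_X)q_X - 121q_X.
∂π_X/∂q_X = 320 - q_H - 2q_X = 0 gives the reaction function q_X = (320 - q_H)/2.
The leader anticipates this reaction. Substituting into P = 441 - Q gives P = 281 - (1/2)q_H, so π_H = (281 - (1/2)q_H)q_H - 121q_H.
Maximising: ∂π_H/∂q_H = 160 - q_H = 0, giving q_H = 160.
Then q_X = (320 - 160)/2 = 80.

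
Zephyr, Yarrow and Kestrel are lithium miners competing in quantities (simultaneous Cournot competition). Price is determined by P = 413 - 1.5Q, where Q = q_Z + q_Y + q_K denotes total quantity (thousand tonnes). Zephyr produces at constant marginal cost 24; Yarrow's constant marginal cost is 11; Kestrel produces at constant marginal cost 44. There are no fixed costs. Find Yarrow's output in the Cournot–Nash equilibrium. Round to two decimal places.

74.67

Zephyr's profit: π_Z = (413 - 1.5Q)q_Z - (24q_Z). Setting ∂π_Z/∂q_Z = 0: 389 - 3q_Z - (3/2)(q_Y + q_K) = 0.
Yarrow's profit: π_Y = (413 - 1.5Q)q_Y - (11q_Y). Setting ∂π_Y/∂q_Y = 0: 402 - 3q_Y - (3/2)(q_Z + q_K) = 0.
Kestrel's profit: π_K = (413 - 1.5Q)q_K - (44q_K). Setting ∂π_K/∂q_K = 0: 369 - 3q_K - (3/2)(q_Z + q_Y) = 0.
Summing all 3 equations gives 1160 − 6Q = 0, hence Q = 580/3.
Back-substituting: q_Z = (389 − 290)/(3/2) = 66, q_Y = (402 − 290)/(3/2) = 224/3, q_K = (369 − 290)/(3/2) = 158/3.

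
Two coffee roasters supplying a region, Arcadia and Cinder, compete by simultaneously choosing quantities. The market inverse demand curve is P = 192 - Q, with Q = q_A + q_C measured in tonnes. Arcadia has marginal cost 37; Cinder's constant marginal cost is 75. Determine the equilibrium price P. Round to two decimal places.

101.33

Arcadia's profit: π_A = (192 - Q)q_A - (37q_A). Setting ∂π_A/∂q_A = 0: 155 - 2q_A - (q_C) = 0.
Cinder's profit: π_C = (192 - Q)q_C - (75q_C). Setting ∂π_C/∂q_C = 0: 117 - 2q_C - (q_A) = 0.
Best responses: q_A = (155 - q_C)/2, q_C = (117 - q_A)/2.
Substituting one into the other gives q_A = 193/3 and q_C = 79/3.
Total output Q = 272/3, so price P = 192 - 272/3 = 304/3.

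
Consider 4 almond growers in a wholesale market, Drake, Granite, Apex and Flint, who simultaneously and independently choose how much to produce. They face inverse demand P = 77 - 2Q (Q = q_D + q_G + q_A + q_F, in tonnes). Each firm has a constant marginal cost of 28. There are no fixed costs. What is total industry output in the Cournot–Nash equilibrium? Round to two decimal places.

A representative firm's profit is π_i = q_i(77 - 2Q) - 28q_i.
Setting ∂π_i/∂q_i = 0 with rivals' quantities fixed: 49 - 4q_i - 2·Σ_{j≠i} q_j = 0.
With identical firms every q_j equals q_i, so Σ_{j≠i} q_j = 3q_i and 49 = 10q_i, giving q_i = 49/10.
Total output Q = 49/10 + 49/10 + 49/10 + 49/10 = 98/5.

19.60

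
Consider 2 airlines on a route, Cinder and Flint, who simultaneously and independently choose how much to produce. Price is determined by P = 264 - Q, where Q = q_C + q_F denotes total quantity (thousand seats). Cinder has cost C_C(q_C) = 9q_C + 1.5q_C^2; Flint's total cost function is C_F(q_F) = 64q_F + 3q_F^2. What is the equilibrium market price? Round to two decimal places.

197.72

Cinder's profit: π_C = (264 - Q)q_C - (9q_C + (3/2)q_C²). Setting ∂π_C/∂q_C = 0: 255 - 5q_C - (q_F) = 0.
Flint's profit: π_F = (264 - Q)q_F - (64q_F + 3q_F²). Setting ∂π_F/∂q_F = 0: 200 - 8q_F - (q_C) = 0.
So q_C = (255 - q_F)/5 and q_F = (200 - q_C)/8.
Substituting one into the other gives q_C = 1840/39 and q_F = 745/39.
Total output Q = 66.2821, so price P = 264 - 66.2821 = 197.7179.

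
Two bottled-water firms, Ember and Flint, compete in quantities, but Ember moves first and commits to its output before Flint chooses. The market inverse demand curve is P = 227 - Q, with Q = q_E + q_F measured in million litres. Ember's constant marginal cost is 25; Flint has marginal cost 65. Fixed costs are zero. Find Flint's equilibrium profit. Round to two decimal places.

The follower Flint best-responds to any q_E: π_F = (227 - Q)q_F - 65q_F.
Follower FOC: 162 - q_E - 2q_F = 0, so q_F(q_E) = (162 - q_E)/2.
The leader anticipates this reaction. Substituting into P = 227 - Q gives P = 146 - (1/2)q_E, so π_E = (146 - (1/2)q_E)q_E - 25q_E.
Maximising: ∂π_E/∂q_E = 121 - q_E = 0, giving q_E = 121.
Then q_F = (162 - 121)/2 = 41/2.
Price P = 227 - 283/2 = 171/2.
Flint's profit: (171/2 - 65)·(41/2) = 1681/4.

420.25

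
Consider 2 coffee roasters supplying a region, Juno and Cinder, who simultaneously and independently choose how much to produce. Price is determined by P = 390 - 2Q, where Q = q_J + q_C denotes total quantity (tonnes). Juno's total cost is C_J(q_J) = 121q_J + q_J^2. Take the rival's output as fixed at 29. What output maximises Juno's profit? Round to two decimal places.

35.17

With the rival's output fixed at 29, Juno's profit is π_J = (390 - 2·29 - 2q_J)q_J - (121q_J + q_J²) = (332 - 2q_J)q_J - (121q_J + q_J²).
∂π_J/∂q_J = 211 - 6q_J = 0, so q_J = 211/6.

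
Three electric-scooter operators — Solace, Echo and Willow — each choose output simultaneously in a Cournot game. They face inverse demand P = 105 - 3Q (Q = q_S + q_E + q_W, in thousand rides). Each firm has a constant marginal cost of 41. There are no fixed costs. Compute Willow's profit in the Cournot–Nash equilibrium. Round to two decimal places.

85.33

A representative firm's profit is π_i = q_i(105 - 3Q) - 41q_i.
Setting ∂π_i/∂q_i = 0 with rivals' quantities fixed: 64 - 6q_i - 3·Σ_{j≠i} q_j = 0.
By symmetry each firm produces the same amount; substituting Σ_{j≠i} q_j = 2q_i yields q_i = 64/12 = 16/3.
Price P = 105 - 3·16 = 57.
Willow's profit: (57 - 41)·(16/3) = 256/3.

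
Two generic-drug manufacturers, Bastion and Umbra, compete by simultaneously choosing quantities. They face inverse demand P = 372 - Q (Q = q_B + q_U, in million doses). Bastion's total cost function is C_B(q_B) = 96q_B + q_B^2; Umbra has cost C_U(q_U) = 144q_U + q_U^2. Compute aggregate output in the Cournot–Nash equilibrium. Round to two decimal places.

Bastion's profit: π_B = (372 - Q)q_B - (96q_B + q_B²). Setting ∂π_B/∂q_B = 0: 276 - 4q_B - (q_U) = 0.
Umbra's first-order condition: 228 - 4q_U - (q_B) = 0.
So q_B = (276 - q_U)/4 and q_U = (228 - q_B)/4.
Substituting one into the other gives q_B = 292/5 and q_U = 212/5.
Total output Q = 292/5 + 212/5 = 504/5.

100.80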